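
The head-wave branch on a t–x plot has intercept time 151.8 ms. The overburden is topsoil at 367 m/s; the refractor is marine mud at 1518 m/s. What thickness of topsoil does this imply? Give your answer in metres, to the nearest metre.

θ_c = arcsin(367/1518) = 13.99°; cos θ_c = 0.9703.
tᵢ = 2h cos θ_c/V₁ ⇒ h = tᵢ·V₁/(2 cos θ_c) = 0.1518·367/(2·0.9703) = 28.71 m.

29 m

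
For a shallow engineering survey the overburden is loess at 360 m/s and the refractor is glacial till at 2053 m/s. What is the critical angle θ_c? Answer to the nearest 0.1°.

At critical incidence the refracted ray runs along the interface (θ₂ = 90°), so sin θ_c = V₁/V₂.
θ_c = arcsin(360/2053) = arcsin 0.1754 = 10.10°.

10.1°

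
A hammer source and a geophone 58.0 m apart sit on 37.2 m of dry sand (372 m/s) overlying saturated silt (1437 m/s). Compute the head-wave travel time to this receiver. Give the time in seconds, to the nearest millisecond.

0.234 s

θ_c = arcsin(V₁/V₂) = arcsin(372/1437) = 15.00°, cos θ_c = 0.9659.
Intercept time tᵢ = 2h cos θ_c / V₁ = 2·37.2·0.9659/372 = 0.19318 s.
t = x/V₂ + tᵢ = 58.0/1437 + 0.19318 = 0.23354 s.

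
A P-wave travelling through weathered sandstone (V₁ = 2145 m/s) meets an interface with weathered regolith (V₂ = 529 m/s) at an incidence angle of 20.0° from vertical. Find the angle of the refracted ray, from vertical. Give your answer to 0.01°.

4.84°

Snell's law: sin θ₂ = (V₂/V₁)·sin θ₁ = (529/2145)·sin 20.0° = 0.0843.
θ₂ = arcsin 0.0843 = 4.84° from the normal.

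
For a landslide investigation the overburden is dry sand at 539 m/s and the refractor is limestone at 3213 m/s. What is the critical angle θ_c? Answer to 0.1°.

9.7°

Critical incidence: sin θ_c = V₁/V₂ = 539/3213 = 0.1678.
θ_c = arcsin 0.1678 = 9.66°.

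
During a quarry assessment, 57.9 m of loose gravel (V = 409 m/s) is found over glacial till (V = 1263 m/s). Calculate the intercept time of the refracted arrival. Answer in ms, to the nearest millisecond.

268 ms

tᵢ = 2h·√(V₂²−V₁²)/(V₁V₂).
√(V₂²−V₁²) = √(1263²−409²) = 1194.9 m/s.
tᵢ = 2·57.9·1194.9/(409·1263) = 0.26787 s.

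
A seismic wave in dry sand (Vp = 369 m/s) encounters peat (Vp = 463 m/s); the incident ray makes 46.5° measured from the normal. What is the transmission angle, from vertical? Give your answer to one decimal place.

65.5°

Snell's law: sin θ₂ = (V₂/V₁)·sin θ₁ = (463/369)·sin 46.5° = 0.9102.
θ₂ = sin⁻¹(0.9102) = 65.53° (from vertical).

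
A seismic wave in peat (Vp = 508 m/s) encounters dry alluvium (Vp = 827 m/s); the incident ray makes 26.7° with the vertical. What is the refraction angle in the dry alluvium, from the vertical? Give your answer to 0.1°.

sin θ₁/V₁ = sin θ₂/V₂ ⇒ sin θ₂ = 827·sin 26.7°/508 = 827·0.4493/508 = 0.7315.
θ₂ = sin⁻¹(0.7315) = 47.01° (from vertical).

47.0°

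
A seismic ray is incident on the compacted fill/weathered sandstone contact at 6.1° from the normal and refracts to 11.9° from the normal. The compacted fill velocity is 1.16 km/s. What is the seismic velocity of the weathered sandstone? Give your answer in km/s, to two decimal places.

2.25 km/s

Snell's law: sin 6.1°/V₁ = sin 11.9°/V₂.
V₂ = V₁·sin 11.9°/sin 6.1° = 1.16 × 1.9405 = 2.25 km/s.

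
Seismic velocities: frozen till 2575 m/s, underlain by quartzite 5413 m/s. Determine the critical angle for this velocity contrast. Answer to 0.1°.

At critical incidence the refracted ray runs along the interface (θ₂ = 90°), so sin θ_c = V₁/V₂.
θ_c = arcsin(2575/5413) = arcsin 0.4757 = 28.41°.

28.4°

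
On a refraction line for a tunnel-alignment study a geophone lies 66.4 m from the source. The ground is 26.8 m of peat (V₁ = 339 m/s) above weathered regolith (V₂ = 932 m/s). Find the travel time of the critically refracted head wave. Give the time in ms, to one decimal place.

218.5 ms

θ_c = arcsin(V₁/V₂) = arcsin(339/932) = 21.33°, cos θ_c = 0.9315.
Intercept time tᵢ = 2h cos θ_c / V₁ = 2·26.8·0.9315/339 = 0.14728 s.
t = x/V₂ + tᵢ = 66.4/932 + 0.14728 = 0.21853 s.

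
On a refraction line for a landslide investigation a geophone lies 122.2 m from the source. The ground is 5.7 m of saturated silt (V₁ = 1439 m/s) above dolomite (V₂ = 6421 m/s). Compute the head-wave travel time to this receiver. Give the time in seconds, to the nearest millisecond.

0.027 s

θ_c = arcsin(V₁/V₂) = arcsin(1439/6421) = 12.95°, cos θ_c = 0.9746.
Intercept time tᵢ = 2h cos θ_c / V₁ = 2·5.7·0.9746/1439 = 0.00772 s.
t = x/V₂ + tᵢ = 122.2/6421 + 0.00772 = 0.02675 s.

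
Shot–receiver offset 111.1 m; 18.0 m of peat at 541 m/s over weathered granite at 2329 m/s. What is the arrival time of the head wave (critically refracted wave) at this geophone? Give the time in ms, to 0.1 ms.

112.4 ms

θ_c = arcsin(V₁/V₂) = arcsin(541/2329) = 13.43°, cos θ_c = 0.9726.
Intercept time tᵢ = 2h cos θ_c / V₁ = 2·18.0·0.9726/541 = 0.06472 s.
t = x/V₂ + tᵢ = 111.1/2329 + 0.06472 = 0.11243 s.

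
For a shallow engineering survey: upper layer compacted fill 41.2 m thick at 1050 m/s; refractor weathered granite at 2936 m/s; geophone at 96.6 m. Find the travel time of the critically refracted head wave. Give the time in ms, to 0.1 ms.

106.2 ms

θ_c = arcsin(V₁/V₂) = arcsin(1050/2936) = 20.95°, cos θ_c = 0.9339.
Intercept time tᵢ = 2h cos θ_c / V₁ = 2·41.2·0.9339/1050 = 0.07329 s.
t = x/V₂ + tᵢ = 96.6/2936 + 0.07329 = 0.10619 s.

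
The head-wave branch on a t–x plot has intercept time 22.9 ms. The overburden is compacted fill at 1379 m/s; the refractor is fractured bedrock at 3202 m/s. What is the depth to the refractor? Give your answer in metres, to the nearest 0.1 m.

17.5 m

h = tᵢ·V₁·V₂ / (2·√(V₂²−V₁²)).
√(V₂²−V₁²) = √(3202² − 1379²) = 2889.8 m/s.
h = 0.0229 s × 1379 × 3202 / (2 × 2889.8) = 17.50 m.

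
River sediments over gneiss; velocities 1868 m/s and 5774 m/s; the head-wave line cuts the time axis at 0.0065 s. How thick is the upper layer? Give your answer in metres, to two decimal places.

θ_c = arcsin(1868/5774) = 18.88°; cos θ_c = 0.9462.
tᵢ = 2h cos θ_c/V₁ ⇒ h = tᵢ·V₁/(2 cos θ_c) = 0.0065·1868/(2·0.9462) = 6.42 m.

6.42 m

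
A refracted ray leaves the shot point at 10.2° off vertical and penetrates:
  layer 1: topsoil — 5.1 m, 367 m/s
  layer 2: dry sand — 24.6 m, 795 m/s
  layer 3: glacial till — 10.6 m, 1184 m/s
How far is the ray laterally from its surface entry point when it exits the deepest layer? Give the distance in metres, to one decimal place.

18.5 m

Apply Snell's law at each interface; in layer i the horizontal offset is hᵢ·tan θᵢ.
Layer 1: θ = 10.20°; offset = 5.1·tan 10.20° = 0.918 m.
Layer 2: sin θ = 795·sin 10.2°/367 = 0.3836, θ = 22.56°; offset = 24.6·tan 22.56° = 10.218 m.
Layer 3: sin θ = 1184·sin 10.2°/367 = 0.5713, θ = 34.84°; offset = 10.6·tan 34.84° = 7.378 m.
Summing the layer offsets gives 18.514 m.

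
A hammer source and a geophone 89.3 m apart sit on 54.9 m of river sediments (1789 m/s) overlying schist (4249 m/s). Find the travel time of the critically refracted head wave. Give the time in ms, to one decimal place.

θ_c = arcsin(V₁/V₂) = arcsin(1789/4249) = 24.90°, cos θ_c = 0.9070.
Intercept time tᵢ = 2h cos θ_c / V₁ = 2·54.9·0.9070/1789 = 0.05567 s.
t = x/V₂ + tᵢ = 89.3/4249 + 0.05567 = 0.07669 s.

76.7 ms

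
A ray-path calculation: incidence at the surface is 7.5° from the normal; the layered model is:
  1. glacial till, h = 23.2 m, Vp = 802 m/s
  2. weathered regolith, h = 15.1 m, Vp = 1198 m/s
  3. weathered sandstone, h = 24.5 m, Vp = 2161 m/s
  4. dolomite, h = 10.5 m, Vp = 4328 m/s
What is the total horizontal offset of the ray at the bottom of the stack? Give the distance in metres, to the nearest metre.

26 m

Ray parameter p = sin 7.5° / 802 m/s = 1.6275e-04 s/m.
Layer 1: θ = 7.50°; offset = 23.2·tan 7.50° = 3.054 m.
Layer 2: sin θ = p·1198 = 0.1950 → θ = 11.24°; offset = 15.1·tan 11.24° = 3.002 m.
Layer 3: sin θ = p·2161 = 0.3517 → θ = 20.59°; offset = 24.5·tan 20.59° = 9.205 m.
Layer 4: sin θ = p·4328 = 0.7044 → θ = 44.78°; offset = 10.5·tan 44.78° = 10.420 m.
Summing the layer offsets gives 25.681 m.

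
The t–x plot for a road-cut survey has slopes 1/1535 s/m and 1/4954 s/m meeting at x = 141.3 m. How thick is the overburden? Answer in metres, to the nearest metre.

51 m

h = (x_cross/2)·√((V₂−V₁)/(V₂+V₁)).
(V₂−V₁)/(V₂+V₁) = (4954−1535)/(4954+1535) = 0.5269; √ = 0.7259.
h = (141.3/2)·0.7259 = 51.28 m.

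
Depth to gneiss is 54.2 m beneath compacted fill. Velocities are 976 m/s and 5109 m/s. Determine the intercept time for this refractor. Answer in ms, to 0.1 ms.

109.0 ms

tᵢ = 2h·√(V₂²−V₁²)/(V₁V₂).
√(V₂²−V₁²) = √(5109²−976²) = 5014.9 m/s.
tᵢ = 2·54.2·5014.9/(976·5109) = 0.10902 s.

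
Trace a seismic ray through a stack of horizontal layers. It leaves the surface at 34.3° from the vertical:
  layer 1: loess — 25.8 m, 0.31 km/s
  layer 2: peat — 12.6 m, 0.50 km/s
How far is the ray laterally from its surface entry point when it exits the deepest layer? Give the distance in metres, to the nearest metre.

45 m

p = sin θ₁/V₁ = sin 34.3°/0.31 = 1.8178e+00 s/km is conserved through the stack.
Layer 1: θ = 34.30°; offset = 25.8·tan 34.30° = 17.600 m.
Layer 2: sin θ = p·0.50 = 0.9089 → θ = 65.36°; offset = 12.6·tan 65.36° = 27.464 m.
Σ offsets = 45.064 m.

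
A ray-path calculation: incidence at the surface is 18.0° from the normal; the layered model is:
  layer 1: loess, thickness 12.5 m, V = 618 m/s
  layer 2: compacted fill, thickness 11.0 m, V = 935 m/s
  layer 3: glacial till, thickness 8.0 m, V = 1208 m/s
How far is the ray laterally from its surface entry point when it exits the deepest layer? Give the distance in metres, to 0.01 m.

15.94 m

Apply Snell's law at each interface; in layer i the horizontal offset is hᵢ·tan θᵢ.
Layer 1: θ = 18.00°; offset = 12.5·tan 18.00° = 4.0615 m.
Layer 2: sin θ = 935·sin 18.0°/618 = 0.4675, θ = 27.87°; offset = 11.0·tan 27.87° = 5.8178 m.
Layer 3: sin θ = 1208·sin 18.0°/618 = 0.6040, θ = 37.16°; offset = 8.0·tan 37.16° = 6.0634 m.
Summing the layer offsets gives 15.9426 m.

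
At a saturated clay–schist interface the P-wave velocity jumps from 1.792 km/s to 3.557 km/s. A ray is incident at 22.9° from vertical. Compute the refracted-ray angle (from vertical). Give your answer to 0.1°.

50.6°

Snell's law: sin θ₂ = (V₂/V₁)·sin θ₁ = (3.557/1.792)·sin 22.9° = 0.7724.
θ₂ = arcsin 0.7724 = 50.57° from the normal.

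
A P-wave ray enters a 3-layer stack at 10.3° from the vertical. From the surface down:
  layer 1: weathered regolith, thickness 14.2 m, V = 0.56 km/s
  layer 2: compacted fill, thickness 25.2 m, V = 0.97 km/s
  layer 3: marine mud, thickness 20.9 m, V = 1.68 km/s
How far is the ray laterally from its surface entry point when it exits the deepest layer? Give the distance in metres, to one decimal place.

Ray parameter p = sin 10.3° / 0.56 km/s = 3.1929e-01 s/km.
Layer 1: θ = 10.30°; offset = 14.2·tan 10.30° = 2.581 m.
Layer 2: sin θ = p·0.97 = 0.3097 → θ = 18.04°; offset = 25.2·tan 18.04° = 8.208 m.
Layer 3: sin θ = p·1.68 = 0.5364 → θ = 32.44°; offset = 20.9·tan 32.44° = 13.284 m.
Σ offsets = 24.073 m.

24.1 m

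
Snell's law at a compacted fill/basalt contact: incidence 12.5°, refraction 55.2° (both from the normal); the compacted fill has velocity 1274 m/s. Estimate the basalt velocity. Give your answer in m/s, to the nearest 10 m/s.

Snell's law: sin 12.5°/V₁ = sin 55.2°/V₂.
V₂ = V₁·sin 55.2°/sin 12.5° = 1274 × 3.7939 = 4833.42 m/s.

4830 m/s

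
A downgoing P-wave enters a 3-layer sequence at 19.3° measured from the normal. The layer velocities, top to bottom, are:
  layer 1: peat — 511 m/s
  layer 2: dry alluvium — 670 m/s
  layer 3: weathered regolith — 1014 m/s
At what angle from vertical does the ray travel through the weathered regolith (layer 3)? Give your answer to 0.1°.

Ray parameter p = sin 19.3° / 511 = 6.4680e-04 s/m.
sin θ_3 = p·V_3 = 6.4680e-04 × 1014 = 0.6559.
θ_3 = 40.98° from the vertical.

41.0°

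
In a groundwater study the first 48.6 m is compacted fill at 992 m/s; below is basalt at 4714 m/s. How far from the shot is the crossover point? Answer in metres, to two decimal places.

120.35 m

θ_c = arcsin(992/4714) = 12.15°, so cos θ_c = 0.9776 and tᵢ = 2h cos θ_c/V₁ = 0.0958 s.
At crossover x/V₁ = x/V₂ + tᵢ ⇒ x = tᵢ/(1/V₁ − 1/V₂) = 0.09579/(1.0081e-03 − 2.1213e-04) = 120.35 m.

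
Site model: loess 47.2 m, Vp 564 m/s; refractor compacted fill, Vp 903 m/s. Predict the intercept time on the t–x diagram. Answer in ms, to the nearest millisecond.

tᵢ = 2h·√(V₂²−V₁²)/(V₁V₂).
√(V₂²−V₁²) = √(903²−564²) = 705.2 m/s.
tᵢ = 2·47.2·705.2/(564·903) = 0.13071 s.

131 ms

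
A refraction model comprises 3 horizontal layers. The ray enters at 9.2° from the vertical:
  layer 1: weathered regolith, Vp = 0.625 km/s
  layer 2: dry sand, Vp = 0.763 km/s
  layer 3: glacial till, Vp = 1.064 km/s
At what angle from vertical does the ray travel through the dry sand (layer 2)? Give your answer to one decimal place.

11.3°

Ray parameter p = sin 9.2° / 0.625 = 2.5581e-01 s/km.
sin θ_2 = p·V_2 = 2.5581e-01 × 0.763 = 0.1952.
θ_2 = 11.26° from the vertical.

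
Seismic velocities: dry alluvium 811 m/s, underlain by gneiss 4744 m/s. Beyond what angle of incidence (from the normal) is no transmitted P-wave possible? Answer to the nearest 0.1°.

9.8°

At critical incidence the refracted ray runs along the interface (θ₂ = 90°), so sin θ_c = V₁/V₂.
θ_c = arcsin(811/4744) = arcsin 0.1710 = 9.84°.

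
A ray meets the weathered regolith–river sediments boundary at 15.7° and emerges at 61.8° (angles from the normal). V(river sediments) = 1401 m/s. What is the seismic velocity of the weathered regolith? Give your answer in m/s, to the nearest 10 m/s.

430 m/s

Snell's law: sin 15.7°/V₁ = sin 61.8°/V₂.
V₁ = V₂·sin 15.7°/sin 61.8° = 1401 × 0.3070 = 430.17 m/s.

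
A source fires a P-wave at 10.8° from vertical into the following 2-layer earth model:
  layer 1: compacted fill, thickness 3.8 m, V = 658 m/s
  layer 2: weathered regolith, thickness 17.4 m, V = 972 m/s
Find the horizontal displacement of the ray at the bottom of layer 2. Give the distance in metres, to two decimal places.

p = sin θ₁/V₁ = sin 10.8°/658 = 2.8477e-04 s/m is conserved through the stack.
Layer 1: θ = 10.80°; offset = 3.8·tan 10.80° = 0.7249 m.
Layer 2: sin θ = p·972 = 0.2768 → θ = 16.07°; offset = 17.4·tan 16.07° = 5.0122 m.
Total horizontal offset = 5.7371 m.

5.74 m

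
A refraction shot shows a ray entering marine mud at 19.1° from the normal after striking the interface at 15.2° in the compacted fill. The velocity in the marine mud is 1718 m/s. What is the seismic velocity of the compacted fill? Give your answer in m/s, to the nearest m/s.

Snell's law: sin 15.2°/V₁ = sin 19.1°/V₂.
V₁ = V₂·sin 15.2°/sin 19.1° = 1718 × 0.8013 = 1376.58 m/s.

1377 m/s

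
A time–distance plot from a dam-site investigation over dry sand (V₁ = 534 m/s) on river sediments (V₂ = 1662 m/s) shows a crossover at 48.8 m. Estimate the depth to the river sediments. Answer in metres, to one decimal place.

17.5 m

h = (x_cross/2)·√((V₂−V₁)/(V₂+V₁)).
(V₂−V₁)/(V₂+V₁) = (1662−534)/(1662+534) = 0.5137; √ = 0.7167.
h = (48.8/2)·0.7167 = 17.49 m.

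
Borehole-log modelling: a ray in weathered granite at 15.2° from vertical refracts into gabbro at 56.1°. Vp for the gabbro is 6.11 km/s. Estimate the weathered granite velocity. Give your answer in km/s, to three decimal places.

1.930 km/s

sin 15.2° = 0.2622; sin 56.1° = 0.8300.
V₁ = V₂·(sin θ₁/sin θ₂) = 6.11·(0.2622/0.8300) = 1.930 km/s.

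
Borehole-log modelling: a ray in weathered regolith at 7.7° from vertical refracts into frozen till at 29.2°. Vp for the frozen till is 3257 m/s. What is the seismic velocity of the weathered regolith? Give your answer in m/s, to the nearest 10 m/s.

Snell's law: sin 7.7°/V₁ = sin 29.2°/V₂.
V₁ = V₂·sin 7.7°/sin 29.2° = 3257 × 0.2746 = 894.51 m/s.

890 m/s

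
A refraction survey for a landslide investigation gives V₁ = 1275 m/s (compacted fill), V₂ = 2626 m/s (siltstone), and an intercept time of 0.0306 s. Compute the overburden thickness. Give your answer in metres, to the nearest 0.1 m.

22.3 m

θ_c = arcsin(1275/2626) = 29.05°; cos θ_c = 0.8742.
tᵢ = 2h cos θ_c/V₁ ⇒ h = tᵢ·V₁/(2 cos θ_c) = 0.0306·1275/(2·0.8742) = 22.31 m.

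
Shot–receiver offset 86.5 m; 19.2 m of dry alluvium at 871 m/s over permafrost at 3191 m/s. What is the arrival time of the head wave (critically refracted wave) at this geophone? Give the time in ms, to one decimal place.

θ_c = arcsin(V₁/V₂) = arcsin(871/3191) = 15.84°, cos θ_c = 0.9620.
Intercept time tᵢ = 2h cos θ_c / V₁ = 2·19.2·0.9620/871 = 0.04241 s.
t = x/V₂ + tᵢ = 86.5/3191 + 0.04241 = 0.06952 s.

69.5 ms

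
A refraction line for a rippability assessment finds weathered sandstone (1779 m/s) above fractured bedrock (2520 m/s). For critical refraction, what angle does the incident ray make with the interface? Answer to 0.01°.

45.09°

At critical incidence the refracted ray runs along the interface (θ₂ = 90°), so sin θ_c = V₁/V₂.
θ_c = arcsin(1779/2520) = arcsin 0.7060 = 44.91°.
Measured from the interface: 90° − 44.91° = 45.09°.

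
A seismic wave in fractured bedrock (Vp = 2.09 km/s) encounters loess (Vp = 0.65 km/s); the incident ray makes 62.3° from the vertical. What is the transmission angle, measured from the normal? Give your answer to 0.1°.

16.0°

Snell's law: sin θ₂ = (V₂/V₁)·sin θ₁ = (0.65/2.09)·sin 62.3° = 0.2754.
θ₂ = sin⁻¹(0.2754) = 15.98° (from vertical).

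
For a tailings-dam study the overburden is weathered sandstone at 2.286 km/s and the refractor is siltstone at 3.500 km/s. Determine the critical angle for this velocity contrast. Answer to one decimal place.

40.8°

At critical incidence the refracted ray runs along the interface (θ₂ = 90°), so sin θ_c = V₁/V₂.
θ_c = arcsin(2.286/3.500) = arcsin 0.6531 = 40.78°.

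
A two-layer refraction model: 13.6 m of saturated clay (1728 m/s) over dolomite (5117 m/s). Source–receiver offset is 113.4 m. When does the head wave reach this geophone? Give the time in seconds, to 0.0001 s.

θ_c = arcsin(V₁/V₂) = arcsin(1728/5117) = 19.74°, cos θ_c = 0.9413.
Intercept time tᵢ = 2h cos θ_c / V₁ = 2·13.6·0.9413/1728 = 0.01482 s.
t = x/V₂ + tᵢ = 113.4/5117 + 0.01482 = 0.03698 s.

0.0370 s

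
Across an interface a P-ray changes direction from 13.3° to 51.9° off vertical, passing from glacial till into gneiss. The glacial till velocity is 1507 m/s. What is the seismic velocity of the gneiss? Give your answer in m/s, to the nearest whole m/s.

5155 m/s

sin 13.3° = 0.2300; sin 51.9° = 0.7869.
V₂ = V₁·(sin θ₂/sin θ₁) = 1507·(0.7869/0.2300) = 5155.02 m/s.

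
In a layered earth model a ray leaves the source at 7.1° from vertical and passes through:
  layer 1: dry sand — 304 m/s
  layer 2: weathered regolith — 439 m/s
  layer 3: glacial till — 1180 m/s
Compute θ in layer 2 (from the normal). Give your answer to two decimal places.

Snell's law across each interface conserves sin θ / V, so sin θ_2 = V_2·sin θ₁/V₁.
sin θ_2 = 439 × sin 7.1° / 304 = 0.1785.
θ_2 = arcsin 0.1785 = 10.28°.

10.28°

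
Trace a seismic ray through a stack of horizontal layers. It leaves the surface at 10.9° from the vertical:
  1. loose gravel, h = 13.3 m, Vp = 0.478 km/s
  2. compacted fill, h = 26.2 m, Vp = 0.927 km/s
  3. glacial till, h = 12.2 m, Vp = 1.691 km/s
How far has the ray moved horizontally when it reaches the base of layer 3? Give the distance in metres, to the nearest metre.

Ray parameter p = sin 10.9° / 0.478 km/s = 3.9560e-01 s/km.
Layer 1: θ = 10.90°; offset = 13.3·tan 10.90° = 2.561 m.
Layer 2: sin θ = p·0.927 = 0.3667 → θ = 21.51°; offset = 26.2·tan 21.51° = 10.328 m.
Layer 3: sin θ = p·1.691 = 0.6690 → θ = 41.99°; offset = 12.2·tan 41.99° = 10.980 m.
Summing the layer offsets gives 23.868 m.

24 m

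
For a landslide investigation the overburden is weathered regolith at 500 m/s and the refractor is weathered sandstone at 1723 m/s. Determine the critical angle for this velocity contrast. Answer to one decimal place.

Critical incidence: sin θ_c = V₁/V₂ = 500/1723 = 0.2902.
θ_c = arcsin 0.2902 = 16.87°.

16.9°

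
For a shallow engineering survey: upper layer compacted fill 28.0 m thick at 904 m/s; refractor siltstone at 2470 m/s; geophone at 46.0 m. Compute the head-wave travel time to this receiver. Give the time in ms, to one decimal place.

76.3 ms

t = x/V₂ + 2h·√(V₂²−V₁²)/(V₁V₂).
√(V₂²−V₁²) = √(2470²−904²) = 2298.6 m/s; delay term = 2·28.0·2298.6/(904·2470) = 0.05765 s.
t = 46.0/2470 + 0.05765 = 0.07627 s.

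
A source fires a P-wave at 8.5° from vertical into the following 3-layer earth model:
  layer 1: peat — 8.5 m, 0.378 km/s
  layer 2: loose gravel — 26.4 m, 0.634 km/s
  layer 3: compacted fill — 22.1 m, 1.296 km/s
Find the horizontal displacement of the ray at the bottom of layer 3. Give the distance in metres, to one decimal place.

Apply Snell's law at each interface; in layer i the horizontal offset is hᵢ·tan θᵢ.
Layer 1: θ = 8.50°; offset = 8.5·tan 8.50° = 1.270 m.
Layer 2: sin θ = 0.634·sin 8.5°/0.378 = 0.2479, θ = 14.35°; offset = 26.4·tan 14.35° = 6.756 m.
Layer 3: sin θ = 1.296·sin 8.5°/0.378 = 0.5068, θ = 30.45°; offset = 22.1·tan 30.45° = 12.992 m.
Σ offsets = 21.018 m.

21.0 m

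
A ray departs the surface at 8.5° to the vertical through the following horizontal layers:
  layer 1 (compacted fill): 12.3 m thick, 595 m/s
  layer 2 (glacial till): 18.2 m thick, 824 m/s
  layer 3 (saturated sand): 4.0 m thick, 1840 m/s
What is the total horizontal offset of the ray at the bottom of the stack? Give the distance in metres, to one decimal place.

7.7 m

Apply Snell's law at each interface; in layer i the horizontal offset is hᵢ·tan θᵢ.
Layer 1: θ = 8.50°; offset = 12.3·tan 8.50° = 1.838 m.
Layer 2: sin θ = 824·sin 8.5°/595 = 0.2047, θ = 11.81°; offset = 18.2·tan 11.81° = 3.806 m.
Layer 3: sin θ = 1840·sin 8.5°/595 = 0.4571, θ = 27.20°; offset = 4.0·tan 27.20° = 2.056 m.
Σ offsets = 7.700 m.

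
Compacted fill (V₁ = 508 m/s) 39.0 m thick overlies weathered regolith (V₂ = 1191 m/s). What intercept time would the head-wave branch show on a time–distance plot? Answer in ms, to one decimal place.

θ_c = arcsin(V₁/V₂) = arcsin(508/1191) = 25.25°; cos θ_c = 0.9045.
tᵢ = 2h·cos θ_c / V₁ = 2·39.0·0.9045 / 508 = 0.13888 s.

138.9 ms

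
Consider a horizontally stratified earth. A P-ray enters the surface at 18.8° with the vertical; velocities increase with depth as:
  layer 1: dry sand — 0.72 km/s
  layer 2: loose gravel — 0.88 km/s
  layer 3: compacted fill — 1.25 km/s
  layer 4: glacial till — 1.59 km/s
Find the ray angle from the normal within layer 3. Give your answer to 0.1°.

34.0°

Snell's law across each interface conserves sin θ / V, so sin θ_3 = V_3·sin θ₁/V₁.
sin θ_3 = 1.25 × sin 18.8° / 0.72 = 0.5595.
θ_3 = 34.02° from the vertical.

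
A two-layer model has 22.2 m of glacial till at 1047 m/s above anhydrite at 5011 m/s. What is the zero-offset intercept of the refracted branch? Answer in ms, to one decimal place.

tᵢ = 2h·√(V₂²−V₁²)/(V₁V₂).
√(V₂²−V₁²) = √(5011²−1047²) = 4900.4 m/s.
tᵢ = 2·22.2·4900.4/(1047·5011) = 0.04147 s.

41.5 ms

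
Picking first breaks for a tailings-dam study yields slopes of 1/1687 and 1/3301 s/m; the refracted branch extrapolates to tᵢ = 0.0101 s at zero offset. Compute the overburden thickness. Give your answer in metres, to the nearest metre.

h = tᵢ·V₁·V₂ / (2·√(V₂²−V₁²)).
√(V₂²−V₁²) = √(3301² − 1687²) = 2837.4 m/s.
h = 0.0101 s × 1687 × 3301 / (2 × 2837.4) = 9.91 m.

10 m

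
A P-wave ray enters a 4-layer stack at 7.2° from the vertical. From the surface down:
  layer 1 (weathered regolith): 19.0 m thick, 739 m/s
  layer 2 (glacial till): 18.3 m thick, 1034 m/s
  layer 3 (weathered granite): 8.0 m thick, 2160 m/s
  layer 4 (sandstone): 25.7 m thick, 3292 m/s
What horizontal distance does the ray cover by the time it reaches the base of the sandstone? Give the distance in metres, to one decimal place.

26.1 m

p = sin θ₁/V₁ = sin 7.2°/739 = 1.6960e-04 s/m is conserved through the stack.
Layer 1: θ = 7.20°; offset = 19.0·tan 7.20° = 2.400 m.
Layer 2: sin θ = p·1034 = 0.1754 → θ = 10.10°; offset = 18.3·tan 10.10° = 3.260 m.
Layer 3: sin θ = p·2160 = 0.3663 → θ = 21.49°; offset = 8.0·tan 21.49° = 3.150 m.
Layer 4: sin θ = p·3292 = 0.5583 → θ = 33.94°; offset = 25.7·tan 33.94° = 17.295 m.
Summing the layer offsets gives 26.105 m.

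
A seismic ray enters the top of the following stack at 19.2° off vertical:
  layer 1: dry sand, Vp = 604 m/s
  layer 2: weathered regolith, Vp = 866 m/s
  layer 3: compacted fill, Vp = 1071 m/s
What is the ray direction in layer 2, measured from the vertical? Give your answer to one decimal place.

Snell's law across each interface conserves sin θ / V, so sin θ_2 = V_2·sin θ₁/V₁.
sin θ_2 = 866 × sin 19.2° / 604 = 0.4715.
θ_2 = arcsin 0.4715 = 28.13°.

28.1°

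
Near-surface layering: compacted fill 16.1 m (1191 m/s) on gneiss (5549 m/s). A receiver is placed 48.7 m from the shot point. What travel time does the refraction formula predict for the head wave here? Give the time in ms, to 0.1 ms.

θ_c = arcsin(V₁/V₂) = arcsin(1191/5549) = 12.39°, cos θ_c = 0.9767.
Intercept time tᵢ = 2h cos θ_c / V₁ = 2·16.1·0.9767/1191 = 0.02641 s.
t = x/V₂ + tᵢ = 48.7/5549 + 0.02641 = 0.03518 s.

35.2 ms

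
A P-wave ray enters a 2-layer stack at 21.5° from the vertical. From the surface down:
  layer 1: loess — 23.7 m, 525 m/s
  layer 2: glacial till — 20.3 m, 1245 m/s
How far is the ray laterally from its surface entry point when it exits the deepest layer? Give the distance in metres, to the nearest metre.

p = sin θ₁/V₁ = sin 21.5°/525 = 6.9810e-04 s/m is conserved through the stack.
Layer 1: θ = 21.50°; offset = 23.7·tan 21.50° = 9.336 m.
Layer 2: sin θ = p·1245 = 0.8691 → θ = 60.36°; offset = 20.3·tan 60.36° = 35.673 m.
Σ offsets = 45.009 m.

45 m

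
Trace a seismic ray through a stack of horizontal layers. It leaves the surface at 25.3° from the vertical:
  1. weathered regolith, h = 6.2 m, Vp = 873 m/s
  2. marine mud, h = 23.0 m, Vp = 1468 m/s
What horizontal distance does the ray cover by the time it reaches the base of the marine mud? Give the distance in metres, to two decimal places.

Ray parameter p = sin 25.3° / 873 m/s = 4.8953e-04 s/m.
Layer 1: θ = 25.30°; offset = 6.2·tan 25.30° = 2.9307 m.
Layer 2: sin θ = p·1468 = 0.7186 → θ = 45.94°; offset = 23.0·tan 45.94° = 23.7684 m.
Σ offsets = 26.6991 m.

26.70 m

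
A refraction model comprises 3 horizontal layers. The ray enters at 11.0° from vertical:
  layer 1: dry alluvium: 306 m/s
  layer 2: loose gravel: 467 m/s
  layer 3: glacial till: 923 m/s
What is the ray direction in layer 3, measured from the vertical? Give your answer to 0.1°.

Snell's law across each interface conserves sin θ / V, so sin θ_3 = V_3·sin θ₁/V₁.
sin θ_3 = 923 × sin 11.0° / 306 = 0.5755.
θ_3 = 35.14° from the vertical.

35.1°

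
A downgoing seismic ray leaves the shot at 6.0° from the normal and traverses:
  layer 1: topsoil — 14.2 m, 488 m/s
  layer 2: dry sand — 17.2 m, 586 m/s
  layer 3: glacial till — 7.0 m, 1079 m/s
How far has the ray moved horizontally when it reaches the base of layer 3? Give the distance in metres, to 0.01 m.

p = sin θ₁/V₁ = sin 6.0°/488 = 2.1420e-04 s/m is conserved through the stack.
Layer 1: θ = 6.00°; offset = 14.2·tan 6.00° = 1.4925 m.
Layer 2: sin θ = p·586 = 0.1255 → θ = 7.21°; offset = 17.2·tan 7.21° = 2.1762 m.
Layer 3: sin θ = p·1079 = 0.2311 → θ = 13.36°; offset = 7.0·tan 13.36° = 1.6629 m.
Summing the layer offsets gives 5.3315 m.

5.33 m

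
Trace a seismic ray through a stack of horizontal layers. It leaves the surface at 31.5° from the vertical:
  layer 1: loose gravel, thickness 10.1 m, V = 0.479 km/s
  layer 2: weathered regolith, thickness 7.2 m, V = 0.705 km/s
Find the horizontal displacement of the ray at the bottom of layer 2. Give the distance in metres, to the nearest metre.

p = sin θ₁/V₁ = sin 31.5°/0.479 = 1.0908e+00 s/km is conserved through the stack.
Layer 1: θ = 31.50°; offset = 10.1·tan 31.50° = 6.189 m.
Layer 2: sin θ = p·0.705 = 0.7690 → θ = 50.27°; offset = 7.2·tan 50.27° = 8.662 m.
Summing the layer offsets gives 14.851 m.

15 m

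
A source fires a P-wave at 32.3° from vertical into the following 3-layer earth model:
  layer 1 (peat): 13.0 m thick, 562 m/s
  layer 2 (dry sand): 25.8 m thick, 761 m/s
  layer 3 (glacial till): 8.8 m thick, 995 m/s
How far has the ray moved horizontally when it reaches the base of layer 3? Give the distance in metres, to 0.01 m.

Apply Snell's law at each interface; in layer i the horizontal offset is hᵢ·tan θᵢ.
Layer 1: θ = 32.30°; offset = 13.0·tan 32.30° = 8.2183 m.
Layer 2: sin θ = 761·sin 32.3°/562 = 0.7236, θ = 46.35°; offset = 25.8·tan 46.35° = 27.0448 m.
Layer 3: sin θ = 995·sin 32.3°/562 = 0.9461, θ = 71.09°; offset = 8.8·tan 71.09° = 25.6938 m.
Total horizontal offset = 60.9568 m.

60.96 m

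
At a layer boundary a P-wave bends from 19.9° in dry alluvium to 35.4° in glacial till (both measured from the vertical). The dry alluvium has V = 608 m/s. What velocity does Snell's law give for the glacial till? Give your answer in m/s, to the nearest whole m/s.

Snell's law: sin 19.9°/V₁ = sin 35.4°/V₂.
V₂ = V₁·sin 35.4°/sin 19.9° = 608 × 1.7019 = 1034.74 m/s.

1035 m/s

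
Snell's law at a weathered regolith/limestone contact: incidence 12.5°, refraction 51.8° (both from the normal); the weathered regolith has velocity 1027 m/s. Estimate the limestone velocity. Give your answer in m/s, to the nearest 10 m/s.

3730 m/s

Snell's law: sin 12.5°/V₁ = sin 51.8°/V₂.
V₂ = V₁·sin 51.8°/sin 12.5° = 1027 × 3.6308 = 3728.87 m/s.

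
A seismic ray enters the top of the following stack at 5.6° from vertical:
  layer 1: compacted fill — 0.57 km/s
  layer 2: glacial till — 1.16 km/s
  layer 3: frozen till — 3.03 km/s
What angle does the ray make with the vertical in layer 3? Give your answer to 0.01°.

Snell's law across each interface conserves sin θ / V, so sin θ_3 = V_3·sin θ₁/V₁.
sin θ_3 = 3.03 × sin 5.6° / 0.57 = 0.5187.
θ_3 = arcsin 0.5187 = 31.25°.

31.25°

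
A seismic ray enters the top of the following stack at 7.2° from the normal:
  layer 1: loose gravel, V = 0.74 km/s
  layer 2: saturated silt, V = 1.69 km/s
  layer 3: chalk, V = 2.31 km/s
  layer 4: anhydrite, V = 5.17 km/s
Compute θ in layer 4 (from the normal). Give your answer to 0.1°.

61.1°

Ray parameter p = sin 7.2° / 0.74 = 1.6937e-01 s/km.
sin θ_4 = p·V_4 = 1.6937e-01 × 5.17 = 0.8756.
θ_4 = arcsin 0.8756 = 61.12°.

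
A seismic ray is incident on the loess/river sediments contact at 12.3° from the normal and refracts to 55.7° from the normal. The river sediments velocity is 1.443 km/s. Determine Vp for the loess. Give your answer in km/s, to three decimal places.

Snell's law: sin 12.3°/V₁ = sin 55.7°/V₂.
V₁ = V₂·sin 12.3°/sin 55.7° = 1.443 × 0.2579 = 0.372 km/s.

0.372 km/s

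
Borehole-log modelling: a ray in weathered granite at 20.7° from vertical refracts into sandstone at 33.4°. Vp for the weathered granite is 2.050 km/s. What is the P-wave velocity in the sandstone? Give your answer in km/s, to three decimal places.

sin 20.7° = 0.3535; sin 33.4° = 0.5505.
V₂ = V₁·(sin θ₂/sin θ₁) = 2.050·(0.5505/0.3535) = 3.193 km/s.

3.193 km/s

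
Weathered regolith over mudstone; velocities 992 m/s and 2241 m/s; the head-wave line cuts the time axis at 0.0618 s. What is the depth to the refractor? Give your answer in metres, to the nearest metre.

θ_c = arcsin(992/2241) = 26.27°; cos θ_c = 0.8967.
tᵢ = 2h cos θ_c/V₁ ⇒ h = tᵢ·V₁/(2 cos θ_c) = 0.0618·992/(2·0.8967) = 34.18 m.

34 m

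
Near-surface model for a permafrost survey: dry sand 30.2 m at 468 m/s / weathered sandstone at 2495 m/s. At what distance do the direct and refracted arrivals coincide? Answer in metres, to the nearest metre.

73 m

θ_c = arcsin(468/2495) = 10.81°, so cos θ_c = 0.9823 and tᵢ = 2h cos θ_c/V₁ = 0.1268 s.
At crossover x/V₁ = x/V₂ + tᵢ ⇒ x = tᵢ/(1/V₁ − 1/V₂) = 0.12677/(2.1368e-03 − 4.0080e-04) = 73.03 m.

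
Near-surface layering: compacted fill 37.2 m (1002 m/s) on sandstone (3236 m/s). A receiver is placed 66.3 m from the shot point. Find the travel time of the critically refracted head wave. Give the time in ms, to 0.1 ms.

θ_c = arcsin(V₁/V₂) = arcsin(1002/3236) = 18.04°, cos θ_c = 0.9509.
Intercept time tᵢ = 2h cos θ_c / V₁ = 2·37.2·0.9509/1002 = 0.07060 s.
t = x/V₂ + tᵢ = 66.3/3236 + 0.07060 = 0.09109 s.

91.1 ms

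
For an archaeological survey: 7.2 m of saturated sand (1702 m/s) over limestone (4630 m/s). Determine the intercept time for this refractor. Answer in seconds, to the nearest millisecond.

θ_c = arcsin(V₁/V₂) = arcsin(1702/4630) = 21.57°; cos θ_c = 0.9300.
tᵢ = 2h·cos θ_c / V₁ = 2·7.2·0.9300 / 1702 = 0.00787 s.

0.008 s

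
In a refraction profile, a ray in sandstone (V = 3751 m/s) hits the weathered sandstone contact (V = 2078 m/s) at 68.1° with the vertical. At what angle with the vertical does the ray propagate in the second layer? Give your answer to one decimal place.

Snell's law: sin θ₂ = (V₂/V₁)·sin θ₁ = (2078/3751)·sin 68.1° = 0.5140.
θ₂ = arcsin 0.5140 = 30.93° from the normal.

30.9°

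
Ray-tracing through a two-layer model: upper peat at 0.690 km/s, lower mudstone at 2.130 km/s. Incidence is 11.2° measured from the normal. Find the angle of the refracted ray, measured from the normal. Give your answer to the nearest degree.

37°

Snell's law: sin θ₂ = (V₂/V₁)·sin θ₁ = (2.130/0.690)·sin 11.2° = 0.5996.
θ₂ = sin⁻¹(0.5996) = 36.84° (from vertical).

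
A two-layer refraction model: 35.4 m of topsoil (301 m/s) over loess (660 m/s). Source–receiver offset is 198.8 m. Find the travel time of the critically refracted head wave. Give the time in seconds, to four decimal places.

θ_c = arcsin(V₁/V₂) = arcsin(301/660) = 27.13°, cos θ_c = 0.8899.
Intercept time tᵢ = 2h cos θ_c / V₁ = 2·35.4·0.8899/301 = 0.20933 s.
t = x/V₂ + tᵢ = 198.8/660 + 0.20933 = 0.51054 s.

0.5105 s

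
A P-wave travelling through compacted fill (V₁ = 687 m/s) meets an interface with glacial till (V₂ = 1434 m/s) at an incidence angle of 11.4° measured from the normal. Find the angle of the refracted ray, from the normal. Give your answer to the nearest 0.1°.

sin θ₁/V₁ = sin θ₂/V₂ ⇒ sin θ₂ = 1434·sin 11.4°/687 = 1434·0.1977/687 = 0.4126.
θ₂ = sin⁻¹(0.4126) = 24.37° (from vertical).

24.4°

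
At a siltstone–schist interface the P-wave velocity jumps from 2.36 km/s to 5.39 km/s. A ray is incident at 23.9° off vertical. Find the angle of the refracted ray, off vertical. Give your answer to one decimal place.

sin θ₁/V₁ = sin θ₂/V₂ ⇒ sin θ₂ = 5.39·sin 23.9°/2.36 = 5.39·0.4051/2.36 = 0.9253.
θ₂ = sin⁻¹(0.9253) = 67.71° (from vertical).

67.7°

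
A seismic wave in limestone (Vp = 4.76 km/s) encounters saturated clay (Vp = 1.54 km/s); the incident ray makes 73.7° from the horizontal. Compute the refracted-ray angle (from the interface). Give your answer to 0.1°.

84.8°

Angle from the normal: 90° − 73.7° = 16.3°.
Snell's law: sin θ₂ = (V₂/V₁)·sin θ₁ = (1.54/4.76)·sin 16.3° = 0.0908.
θ₂ = arcsin 0.0908 = 5.21° from the normal.
From the interface: 90° − 5.21° = 84.79°.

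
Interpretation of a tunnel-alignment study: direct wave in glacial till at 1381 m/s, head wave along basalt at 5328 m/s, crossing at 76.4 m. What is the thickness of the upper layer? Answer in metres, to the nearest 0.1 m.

h = (x_cross/2)·√((V₂−V₁)/(V₂+V₁)).
(V₂−V₁)/(V₂+V₁) = (5328−1381)/(5328+1381) = 0.5883; √ = 0.7670.
h = (76.4/2)·0.7670 = 29.30 m.

29.3 m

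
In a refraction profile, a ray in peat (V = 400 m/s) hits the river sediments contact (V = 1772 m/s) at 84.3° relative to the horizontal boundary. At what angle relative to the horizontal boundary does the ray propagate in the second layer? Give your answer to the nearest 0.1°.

63.9°

Convert to the normal: θ₁ = 90° − 84.3° = 5.7°.
Snell's law: sin θ₂ = (V₂/V₁)·sin θ₁ = (1772/400)·sin 5.7° = 0.4400.
θ₂ = arcsin 0.4400 = 26.10° from the normal.
From the interface: 90° − 26.10° = 63.90°.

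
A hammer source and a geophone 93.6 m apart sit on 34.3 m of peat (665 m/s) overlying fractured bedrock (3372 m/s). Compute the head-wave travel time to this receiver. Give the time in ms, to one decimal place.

t = x/V₂ + 2h·√(V₂²−V₁²)/(V₁V₂).
√(V₂²−V₁²) = √(3372²−665²) = 3305.8 m/s; delay term = 2·34.3·3305.8/(665·3372) = 0.10113 s.
t = 93.6/3372 + 0.10113 = 0.12889 s.

128.9 ms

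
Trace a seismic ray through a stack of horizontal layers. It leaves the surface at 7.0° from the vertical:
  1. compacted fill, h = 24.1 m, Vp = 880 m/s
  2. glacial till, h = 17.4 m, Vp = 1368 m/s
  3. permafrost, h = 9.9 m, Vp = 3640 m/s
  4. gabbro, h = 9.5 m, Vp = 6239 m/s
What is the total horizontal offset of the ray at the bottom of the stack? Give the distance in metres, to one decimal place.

28.4 m

Apply Snell's law at each interface; in layer i the horizontal offset is hᵢ·tan θᵢ.
Layer 1: θ = 7.00°; offset = 24.1·tan 7.00° = 2.959 m.
Layer 2: sin θ = 1368·sin 7.0°/880 = 0.1895, θ = 10.92°; offset = 17.4·tan 10.92° = 3.357 m.
Layer 3: sin θ = 3640·sin 7.0°/880 = 0.5041, θ = 30.27°; offset = 9.9·tan 30.27° = 5.778 m.
Layer 4: sin θ = 6239·sin 7.0°/880 = 0.8640, θ = 59.77°; offset = 9.5·tan 59.77° = 16.304 m.
Total horizontal offset = 28.399 m.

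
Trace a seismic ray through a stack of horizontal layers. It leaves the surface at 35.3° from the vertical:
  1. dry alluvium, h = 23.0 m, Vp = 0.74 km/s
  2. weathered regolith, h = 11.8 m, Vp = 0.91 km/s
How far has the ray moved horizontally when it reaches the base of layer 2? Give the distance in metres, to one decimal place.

28.2 m

Apply Snell's law at each interface; in layer i the horizontal offset is hᵢ·tan θᵢ.
Layer 1: θ = 35.30°; offset = 23.0·tan 35.30° = 16.285 m.
Layer 2: sin θ = 0.91·sin 35.3°/0.74 = 0.7106, θ = 45.28°; offset = 11.8·tan 45.28° = 11.918 m.
Total horizontal offset = 28.203 m.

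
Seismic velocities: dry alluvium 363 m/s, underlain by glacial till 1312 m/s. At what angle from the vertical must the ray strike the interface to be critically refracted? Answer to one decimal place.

16.1°

Critical incidence: sin θ_c = V₁/V₂ = 363/1312 = 0.2767.
θ_c = arcsin 0.2767 = 16.06°.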